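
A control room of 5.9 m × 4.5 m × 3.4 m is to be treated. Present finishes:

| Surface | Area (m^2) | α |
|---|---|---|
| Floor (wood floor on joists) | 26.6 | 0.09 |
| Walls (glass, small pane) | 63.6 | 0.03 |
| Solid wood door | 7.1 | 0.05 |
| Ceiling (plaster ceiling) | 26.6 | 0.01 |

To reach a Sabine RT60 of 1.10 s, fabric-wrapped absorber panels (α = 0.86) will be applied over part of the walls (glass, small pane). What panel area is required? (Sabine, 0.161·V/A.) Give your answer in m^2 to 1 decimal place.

10.0

Equivalent absorption area: A₁ = 26.6·0.09 + 63.6·0.03 + 7.1·0.05 + 26.6·0.01 = 4.923 m^2.
V = 90.27 m³. Target absorption A₂ = 0.161 × 90.27 / 1.10 = 13.212 sabins.
Absorption to add: 13.212 − 4.923 = 8.289 sabins.
Net gain per m^2: Δα = 0.86 − 0.03 = 0.83.
Panel area = 8.289 / 0.83 = 10.0 m^2.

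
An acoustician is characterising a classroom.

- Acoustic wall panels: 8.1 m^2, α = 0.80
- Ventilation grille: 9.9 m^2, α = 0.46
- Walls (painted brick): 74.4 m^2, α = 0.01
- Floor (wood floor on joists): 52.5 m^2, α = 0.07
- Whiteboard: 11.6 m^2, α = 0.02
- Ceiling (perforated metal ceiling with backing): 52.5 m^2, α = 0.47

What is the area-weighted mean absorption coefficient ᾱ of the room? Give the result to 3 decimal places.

Total surface area S = 209.0 m^2.
A = 8.1*0.80 + 9.9*0.46 + 74.4*0.01 + 52.5*0.07 + 11.6*0.02 + 52.5*0.47 = 40.360 sabins.
ᾱ = A/S = 0.193.

0.193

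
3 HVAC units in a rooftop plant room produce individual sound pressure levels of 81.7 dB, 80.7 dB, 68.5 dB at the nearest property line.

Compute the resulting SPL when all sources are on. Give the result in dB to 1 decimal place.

Sum in the linear (power) domain: Σ 10^(Lᵢ/10) = 10^(81.7/10) + 10^(80.7/10) + 10^(68.5/10) = 2.725e+08.
Combined level = 10 log₁₀(2.725e+08) = 84.4 dB.

84.4 dB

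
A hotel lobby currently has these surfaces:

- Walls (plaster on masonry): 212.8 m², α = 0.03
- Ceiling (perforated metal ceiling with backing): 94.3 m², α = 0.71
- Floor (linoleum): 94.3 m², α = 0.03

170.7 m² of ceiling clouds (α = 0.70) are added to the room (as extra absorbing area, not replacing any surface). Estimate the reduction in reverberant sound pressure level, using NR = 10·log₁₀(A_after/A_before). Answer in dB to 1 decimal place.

Equivalent absorption area: A_before = 212.8×0.03 + 94.3×0.71 + 94.3×0.03 = 76.166 m².
Added absorption = 170.7 × 0.70 = 119.490 sabins.
A_after = 76.166 + 119.490 = 195.656 sabins.
NR = 10·log₁₀(195.656/76.166) = 4.1 dB.

4.1 dB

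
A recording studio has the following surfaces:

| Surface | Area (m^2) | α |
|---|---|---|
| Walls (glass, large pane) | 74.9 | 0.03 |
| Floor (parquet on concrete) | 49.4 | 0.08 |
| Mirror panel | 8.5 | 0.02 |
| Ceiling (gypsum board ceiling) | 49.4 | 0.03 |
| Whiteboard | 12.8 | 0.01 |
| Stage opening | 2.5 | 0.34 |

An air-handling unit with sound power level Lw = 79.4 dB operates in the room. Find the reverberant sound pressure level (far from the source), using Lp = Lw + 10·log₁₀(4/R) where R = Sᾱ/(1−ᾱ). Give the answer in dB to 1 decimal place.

75.8 dB

Σ(Sᵢαᵢ) = 74.9·0.03 + 49.4·0.08 + 8.5·0.02 + 49.4·0.03 + 12.8·0.01 + 2.5·0.34 = 8.829; total area S = 197.5 m^2.
ᾱ = 8.829/197.5 = 0.0447; R = Sᾱ/(1−ᾱ) = 8.829/(1−0.0447) = 9.242 m^2.
Lp = 79.4 + 10·log₁₀(4/9.242) = 79.4 + (-3.64) = 75.8 dB.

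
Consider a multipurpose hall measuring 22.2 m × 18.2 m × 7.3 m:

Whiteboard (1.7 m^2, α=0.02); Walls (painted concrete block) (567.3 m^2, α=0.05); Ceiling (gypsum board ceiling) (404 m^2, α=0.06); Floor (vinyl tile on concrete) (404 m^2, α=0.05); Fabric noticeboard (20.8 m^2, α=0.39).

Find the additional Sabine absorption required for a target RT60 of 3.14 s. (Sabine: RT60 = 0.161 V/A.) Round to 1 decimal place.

70.3 sabins

A₁ = Σ Sᵢαᵢ = 1.7*0.02 + 567.3*0.05 + 404*0.06 + 404*0.05 + 20.8*0.39 = 80.951 sabins.
Target A₂ = 0.161·2949.492/3.14 = 151.232 sabins (V = 2949.492 m³).
Additional absorption ΔA = 151.232 − 80.951 = 70.3 sabins.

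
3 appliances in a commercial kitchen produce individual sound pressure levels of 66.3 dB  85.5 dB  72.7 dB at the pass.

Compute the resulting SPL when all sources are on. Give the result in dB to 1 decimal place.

Sum in the linear (power) domain: Σ 10^(Lᵢ/10) = 10^(66.3/10) + 10^(85.5/10) + 10^(72.7/10) = 3.777e+08.
L_total = 10·log₁₀(3.777e+08) = 85.8 dB.

85.8 dB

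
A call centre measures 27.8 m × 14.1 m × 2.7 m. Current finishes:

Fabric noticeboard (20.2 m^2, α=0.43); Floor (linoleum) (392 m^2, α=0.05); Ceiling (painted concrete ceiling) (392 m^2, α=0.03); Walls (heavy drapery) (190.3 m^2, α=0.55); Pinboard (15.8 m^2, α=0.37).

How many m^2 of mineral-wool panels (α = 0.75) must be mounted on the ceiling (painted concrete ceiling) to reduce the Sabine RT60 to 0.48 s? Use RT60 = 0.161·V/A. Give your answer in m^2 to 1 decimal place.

283.9

Summing Sᵢαᵢ: 8.686 + 19.600 + 11.760 + 104.665 + 5.846 → A₁ = 150.557 sabins.
Required A₂ = 0.161·1058.346/0.48 = 354.987 sabins.
Absorption to add: 354.987 − 150.557 = 204.430 sabins.
Net gain per m^2: Δα = 0.75 − 0.03 = 0.72.
Area = ΔA/Δα = 204.430/0.72 = 283.9 m^2.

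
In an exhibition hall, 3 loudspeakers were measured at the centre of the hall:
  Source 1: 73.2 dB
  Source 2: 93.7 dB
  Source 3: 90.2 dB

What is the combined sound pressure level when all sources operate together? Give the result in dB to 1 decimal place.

95.3 dB

Σ 10^(Lᵢ/10) = 3.412e+09.
L_total = 10·log₁₀(3.412e+09) = 95.3 dB.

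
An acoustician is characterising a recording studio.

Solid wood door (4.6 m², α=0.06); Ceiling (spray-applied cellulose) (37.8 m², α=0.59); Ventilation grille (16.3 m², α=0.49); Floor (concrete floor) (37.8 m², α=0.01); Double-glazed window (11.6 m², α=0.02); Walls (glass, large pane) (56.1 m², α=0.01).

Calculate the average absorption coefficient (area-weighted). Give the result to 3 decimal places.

Total surface area S = 164.2 m².
Σ(Sᵢαᵢ) = 4.6*0.06 + 37.8*0.59 + 16.3*0.49 + 37.8*0.01 + 11.6*0.02 + 56.1*0.01 = 31.736.
ᾱ = A/S = 0.193.

0.193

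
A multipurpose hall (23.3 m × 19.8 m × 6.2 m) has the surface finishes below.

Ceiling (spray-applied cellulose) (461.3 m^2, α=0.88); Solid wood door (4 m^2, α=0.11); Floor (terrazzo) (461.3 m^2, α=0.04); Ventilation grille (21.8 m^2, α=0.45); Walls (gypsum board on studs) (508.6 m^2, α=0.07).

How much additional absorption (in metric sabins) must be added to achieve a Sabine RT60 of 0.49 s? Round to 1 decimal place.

469.6 sabins

A₁ = Σ Sᵢαᵢ = 461.3×0.88 + 4×0.11 + 461.3×0.04 + 21.8×0.45 + 508.6×0.07 = 470.248 sabins.
Target A₂ = 0.161·2860.308/0.49 = 939.815 sabins (V = 2860.308 m³).
Shortfall: 939.815 − 470.248 = 469.6 sabins.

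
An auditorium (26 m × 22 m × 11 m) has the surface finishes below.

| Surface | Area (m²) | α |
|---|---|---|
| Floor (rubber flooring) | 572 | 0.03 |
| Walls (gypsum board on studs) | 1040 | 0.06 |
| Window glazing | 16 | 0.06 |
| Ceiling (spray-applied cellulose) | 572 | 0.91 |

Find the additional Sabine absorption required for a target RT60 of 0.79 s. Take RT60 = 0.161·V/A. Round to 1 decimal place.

681.3 sabins

Equivalent absorption area: A₁ = 572×0.03 + 1040×0.06 + 16×0.06 + 572×0.91 = 601.040 m².
V = 6292 m³. Required absorption A₂ = 0.161 × 6292 / 0.79 = 1282.294 sabins.
Shortfall: 1282.294 − 601.040 = 681.3 sabins.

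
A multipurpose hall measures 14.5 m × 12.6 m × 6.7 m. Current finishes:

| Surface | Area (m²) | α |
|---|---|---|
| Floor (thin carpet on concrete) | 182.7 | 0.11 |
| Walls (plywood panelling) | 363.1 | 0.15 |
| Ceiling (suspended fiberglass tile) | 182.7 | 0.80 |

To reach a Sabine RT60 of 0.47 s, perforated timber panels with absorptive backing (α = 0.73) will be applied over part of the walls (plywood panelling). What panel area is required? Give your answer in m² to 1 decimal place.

342.4

Equivalent absorption area: A₁ = 182.7*0.11 + 363.1*0.15 + 182.7*0.80 = 220.722 m².
V = 1224.09 m³. Target absorption A₂ = 0.161 × 1224.09 / 0.47 = 419.316 sabins.
Absorption to add: 419.316 − 220.722 = 198.594 sabins.
Each m² of panel replacing the walls (plywood panelling) adds (0.73 − 0.15) = 0.58 sabins.
Panel area = 198.594 / 0.58 = 342.4 m².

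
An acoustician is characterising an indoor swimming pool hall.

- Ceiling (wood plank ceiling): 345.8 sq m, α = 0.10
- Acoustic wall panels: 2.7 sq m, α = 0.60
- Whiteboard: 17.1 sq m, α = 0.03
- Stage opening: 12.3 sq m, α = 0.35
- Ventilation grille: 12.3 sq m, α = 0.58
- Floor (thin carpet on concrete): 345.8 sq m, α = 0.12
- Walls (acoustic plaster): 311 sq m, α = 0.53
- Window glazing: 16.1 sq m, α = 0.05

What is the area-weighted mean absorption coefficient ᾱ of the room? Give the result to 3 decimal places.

S = Σ Sᵢ = 345.8 + 2.7 + 17.1 + 12.3 + 12.3 + 345.8 + 311 + 16.1 = 1063.1 sq m.
Weighted sum Σ Sα = 255.283.
ᾱ = 255.283 / 1063.1 = 0.240.

0.240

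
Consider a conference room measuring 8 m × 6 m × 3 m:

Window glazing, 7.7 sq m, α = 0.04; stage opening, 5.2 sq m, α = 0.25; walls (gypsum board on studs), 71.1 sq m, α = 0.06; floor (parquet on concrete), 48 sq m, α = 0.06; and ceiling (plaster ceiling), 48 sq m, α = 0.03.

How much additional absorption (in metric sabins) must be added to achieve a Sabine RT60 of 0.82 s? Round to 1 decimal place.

Total absorption A₁ = 7.7×0.04 + 5.2×0.25 + 71.1×0.06 + 48×0.06 + 48×0.03
  = 0.308 + 1.300 + 4.266 + 2.880 + 1.440 = 10.194 sq m sabins.
V = 144 m³. Required absorption A₂ = 0.161 × 144 / 0.82 = 28.273 sabins.
Additional absorption ΔA = 28.273 − 10.194 = 18.1 sabins.

18.1 sabins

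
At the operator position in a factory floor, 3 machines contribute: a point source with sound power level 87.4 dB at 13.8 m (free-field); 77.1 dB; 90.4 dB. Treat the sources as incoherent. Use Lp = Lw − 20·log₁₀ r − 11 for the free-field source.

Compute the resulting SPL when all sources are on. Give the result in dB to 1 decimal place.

90.6 dB

Source at 13.8 m: Lp = 87.4 − 20·log₁₀(13.8) − 11 = 53.6 dB.
Σ 10^(Lᵢ/10) = 1.148e+09.
Combined level = 10 log₁₀(1.148e+09) = 90.6 dB.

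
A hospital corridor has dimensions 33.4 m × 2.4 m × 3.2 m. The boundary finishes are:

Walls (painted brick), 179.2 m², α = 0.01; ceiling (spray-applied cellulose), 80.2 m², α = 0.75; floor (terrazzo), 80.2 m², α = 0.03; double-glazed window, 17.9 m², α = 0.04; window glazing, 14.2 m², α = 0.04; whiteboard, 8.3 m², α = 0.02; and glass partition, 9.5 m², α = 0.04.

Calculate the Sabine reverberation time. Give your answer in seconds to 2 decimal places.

0.62 seconds

Total absorption A = 179.2×0.01 + 80.2×0.75 + 80.2×0.03 + 17.9×0.04 + 14.2×0.04 + 8.3×0.02 + 9.5×0.04
  = 1.792 + 60.150 + 2.406 + 0.716 + 0.568 + 0.166 + 0.380 = 66.178 m² sabins.
V = 33.4·2.4·3.2 = 256.512 m³.
RT60 = 0.161 · V / A = 0.161 × 256.512 / 66.178 = 0.62 s.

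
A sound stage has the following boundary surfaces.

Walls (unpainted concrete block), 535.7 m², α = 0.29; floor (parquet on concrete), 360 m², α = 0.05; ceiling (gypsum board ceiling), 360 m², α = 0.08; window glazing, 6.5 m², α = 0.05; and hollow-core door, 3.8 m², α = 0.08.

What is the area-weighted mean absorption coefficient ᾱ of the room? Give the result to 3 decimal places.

0.160

S = Σ Sᵢ = 535.7 + 360 + 360 + 6.5 + 3.8 = 1266.0 m².
Weighted sum Σ Sα = 202.782.
ᾱ = A/S = 0.160.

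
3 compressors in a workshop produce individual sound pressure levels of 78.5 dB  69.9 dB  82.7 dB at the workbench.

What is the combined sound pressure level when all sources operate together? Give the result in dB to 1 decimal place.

84.3 dB

Sum in the linear (power) domain: Σ 10^(Lᵢ/10) = 10^(78.5/10) + 10^(69.9/10) + 10^(82.7/10) = 2.668e+08.
L_total = 10·log₁₀(2.668e+08) = 84.3 dB.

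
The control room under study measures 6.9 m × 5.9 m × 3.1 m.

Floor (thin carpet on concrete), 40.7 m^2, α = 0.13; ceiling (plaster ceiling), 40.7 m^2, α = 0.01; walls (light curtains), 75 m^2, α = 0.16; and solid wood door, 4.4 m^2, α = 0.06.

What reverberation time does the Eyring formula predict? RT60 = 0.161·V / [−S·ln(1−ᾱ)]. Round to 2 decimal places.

Total surface area S = 40.7 + 40.7 + 75 + 4.4 = 160.8 m^2.
Σ(Sᵢαᵢ) = 40.7×0.13 + 40.7×0.01 + 75×0.16 + 4.4×0.06 = 17.962.
Mean coefficient ᾱ = A/S = 0.1117.
Eyring denominator: −S ln(1−ᾱ) = 19.046.
V = 6.9 × 5.9 × 3.1 = 126.201 m³.
T = 0.161·V/[−S·ln(1−ᾱ)] = 0.161·126.201/19.046 = 1.07 s.

1.07 sec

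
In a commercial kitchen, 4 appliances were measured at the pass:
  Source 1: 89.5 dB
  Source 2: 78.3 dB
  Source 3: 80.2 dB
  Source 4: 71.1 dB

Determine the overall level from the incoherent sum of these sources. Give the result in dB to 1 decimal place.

Σ 10^(Lᵢ/10) = 1.076e+09.
Back to dB: 10·log₁₀ Σ = 90.3 dB.

90.3 dB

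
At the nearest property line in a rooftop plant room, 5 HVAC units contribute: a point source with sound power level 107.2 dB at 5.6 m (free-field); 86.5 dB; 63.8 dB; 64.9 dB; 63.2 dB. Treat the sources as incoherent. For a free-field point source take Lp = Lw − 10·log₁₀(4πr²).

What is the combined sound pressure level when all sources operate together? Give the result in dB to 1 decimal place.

87.7 dB

Source at 5.6 m: Lp = 107.2 − 10·log₁₀(4π·5.6²) = 107.2 − 10·log₁₀(394.081) = 81.2 dB.
Converting to relative power and adding: 10^(81.2/10) + 10^(86.5/10) + 10^(63.8/10) + 10^(64.9/10) + 10^(63.2/10) = 5.861e+08.
Back to dB: 10·log₁₀ Σ = 87.7 dB.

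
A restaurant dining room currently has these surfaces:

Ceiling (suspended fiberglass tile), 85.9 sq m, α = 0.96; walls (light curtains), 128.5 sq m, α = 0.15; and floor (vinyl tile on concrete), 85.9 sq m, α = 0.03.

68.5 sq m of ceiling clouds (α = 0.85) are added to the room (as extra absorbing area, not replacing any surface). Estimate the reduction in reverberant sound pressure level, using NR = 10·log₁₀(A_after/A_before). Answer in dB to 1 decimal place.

Summing Sᵢαᵢ: 82.464 + 19.275 + 2.577 → A_before = 104.316 sabins.
Treatment contributes 68.5·0.85 = 58.225 sabins.
A_after = 104.316 + 58.225 = 162.541 sabins.
Reduction = 10 log₁₀(A_after/A_before) = 10 log₁₀(1.5582) = 1.9 dB.

1.9 dB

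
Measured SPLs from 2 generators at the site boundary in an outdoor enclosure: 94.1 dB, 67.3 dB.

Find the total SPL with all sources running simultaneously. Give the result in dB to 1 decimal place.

Sum in the linear (power) domain: Σ 10^(Lᵢ/10) = 10^(94.1/10) + 10^(67.3/10) = 2.576e+09.
Back to dB: 10·log₁₀ Σ = 94.1 dB.

94.1 dB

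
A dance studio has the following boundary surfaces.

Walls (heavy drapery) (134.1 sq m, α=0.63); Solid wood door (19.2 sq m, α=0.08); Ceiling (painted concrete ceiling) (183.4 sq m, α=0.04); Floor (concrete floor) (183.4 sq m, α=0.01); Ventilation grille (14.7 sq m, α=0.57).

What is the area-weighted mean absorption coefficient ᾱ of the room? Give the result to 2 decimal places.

0.19

Total surface area S = 534.8 sq m.
Σ(Sᵢαᵢ) = 134.1·0.63 + 19.2·0.08 + 183.4·0.04 + 183.4·0.01 + 14.7·0.57 = 103.568.
ᾱ = A/S = 0.19.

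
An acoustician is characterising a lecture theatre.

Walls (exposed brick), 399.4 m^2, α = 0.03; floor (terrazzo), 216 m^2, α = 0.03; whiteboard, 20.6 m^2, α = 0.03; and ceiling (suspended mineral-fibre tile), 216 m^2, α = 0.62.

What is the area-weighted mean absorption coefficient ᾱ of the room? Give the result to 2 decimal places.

0.18

S = Σ Sᵢ = 399.4 + 216 + 20.6 + 216 = 852.0 m^2.
Σ(Sᵢαᵢ) = 399.4·0.03 + 216·0.03 + 20.6·0.03 + 216·0.62 = 153.000.
ᾱ = 153.000 / 852.0 = 0.18.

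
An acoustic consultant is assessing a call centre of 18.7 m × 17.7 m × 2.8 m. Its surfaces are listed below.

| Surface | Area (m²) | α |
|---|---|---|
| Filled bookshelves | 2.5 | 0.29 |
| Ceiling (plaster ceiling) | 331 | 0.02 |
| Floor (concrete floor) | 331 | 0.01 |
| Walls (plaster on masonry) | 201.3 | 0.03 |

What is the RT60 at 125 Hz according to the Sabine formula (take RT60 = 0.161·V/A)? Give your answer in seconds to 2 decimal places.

Equivalent absorption area: A = 2.5×0.29 + 331×0.02 + 331×0.01 + 201.3×0.03 = 16.694 m².
Volume V = 18.7 × 17.7 × 2.8 = 926.772 m³.
RT60 = 0.161 · V / A = 0.161 × 926.772 / 16.694 = 8.94 s.

8.94 s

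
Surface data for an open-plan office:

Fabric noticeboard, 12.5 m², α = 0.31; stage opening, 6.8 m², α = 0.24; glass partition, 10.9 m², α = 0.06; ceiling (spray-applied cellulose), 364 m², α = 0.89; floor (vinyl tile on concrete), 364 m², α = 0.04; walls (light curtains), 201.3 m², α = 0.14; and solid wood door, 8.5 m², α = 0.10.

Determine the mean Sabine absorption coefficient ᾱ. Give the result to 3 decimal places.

S = Σ Sᵢ = 12.5 + 6.8 + 10.9 + 364 + 364 + 201.3 + 8.5 = 968.0 m².
Weighted sum Σ Sα = 373.713.
ᾱ = A/S = 0.386.

0.386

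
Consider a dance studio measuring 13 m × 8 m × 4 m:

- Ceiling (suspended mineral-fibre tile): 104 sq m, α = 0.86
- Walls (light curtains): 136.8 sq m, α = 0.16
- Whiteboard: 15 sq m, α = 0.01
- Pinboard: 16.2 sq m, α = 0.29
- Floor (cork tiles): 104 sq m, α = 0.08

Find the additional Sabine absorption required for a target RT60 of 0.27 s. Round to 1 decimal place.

123.6 sabins

A₁ = Σ Sᵢαᵢ = 104·0.86 + 136.8·0.16 + 15·0.01 + 16.2·0.29 + 104·0.08 = 124.496 sabins.
V = 416 m³. Required absorption A₂ = 0.161 × 416 / 0.27 = 248.059 sabins.
Shortfall: 248.059 − 124.496 = 123.6 sabins.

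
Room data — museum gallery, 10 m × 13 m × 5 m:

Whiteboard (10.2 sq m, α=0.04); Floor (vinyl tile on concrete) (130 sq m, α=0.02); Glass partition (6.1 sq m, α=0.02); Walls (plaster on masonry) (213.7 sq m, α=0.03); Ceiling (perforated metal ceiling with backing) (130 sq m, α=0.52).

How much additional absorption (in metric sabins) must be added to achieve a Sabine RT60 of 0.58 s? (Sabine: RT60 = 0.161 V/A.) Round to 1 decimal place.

A₁ = Σ Sᵢαᵢ = 10.2*0.04 + 130*0.02 + 6.1*0.02 + 213.7*0.03 + 130*0.52 = 77.141 sabins.
For T = 0.58 s, need A₂ = 0.161·V/T = 0.161·650/0.58 = 180.431 sabins.
Additional absorption ΔA = 180.431 − 77.141 = 103.3 sabins.

103.3 sabins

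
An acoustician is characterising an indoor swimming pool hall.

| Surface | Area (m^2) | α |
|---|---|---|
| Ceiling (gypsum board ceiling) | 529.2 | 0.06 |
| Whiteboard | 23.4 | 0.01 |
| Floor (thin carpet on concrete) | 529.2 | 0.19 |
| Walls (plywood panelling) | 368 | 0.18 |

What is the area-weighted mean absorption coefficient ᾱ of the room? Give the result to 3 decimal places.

0.137

S = Σ Sᵢ = 529.2 + 23.4 + 529.2 + 368 = 1449.8 m^2.
Weighted sum Σ Sα = 198.774.
ᾱ = 198.774 / 1449.8 = 0.137.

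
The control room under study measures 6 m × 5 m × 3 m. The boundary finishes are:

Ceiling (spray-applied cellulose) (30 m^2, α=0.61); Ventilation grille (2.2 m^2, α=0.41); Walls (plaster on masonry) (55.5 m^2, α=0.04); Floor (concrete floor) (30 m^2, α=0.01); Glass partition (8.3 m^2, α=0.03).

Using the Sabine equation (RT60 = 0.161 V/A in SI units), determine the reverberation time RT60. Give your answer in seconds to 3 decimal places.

0.660 seconds

Summing Sᵢαᵢ: 18.300 + 0.902 + 2.220 + 0.300 + 0.249 → A = 21.971 sabins.
Room volume: 90 m³.
T = 0.161 V/A = 0.161·90/21.971 = 0.660 s.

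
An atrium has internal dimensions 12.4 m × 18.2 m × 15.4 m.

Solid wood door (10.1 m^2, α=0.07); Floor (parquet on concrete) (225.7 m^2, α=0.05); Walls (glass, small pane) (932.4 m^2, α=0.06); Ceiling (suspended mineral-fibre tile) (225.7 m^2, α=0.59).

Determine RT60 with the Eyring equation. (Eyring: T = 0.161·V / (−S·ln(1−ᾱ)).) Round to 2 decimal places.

2.58 s

S = Σ Sᵢ = 1393.9 m^2.
Σ(Sᵢαᵢ) = 10.1×0.07 + 225.7×0.05 + 932.4×0.06 + 225.7×0.59 = 201.099.
Mean coefficient ᾱ = A/S = 0.1443.
−S·ln(1−ᾱ) = −1393.9 × ln(1 − 0.1443) = 217.219.
V = 12.4 × 18.2 × 15.4 = 3475.472 m³.
RT60 = 0.161 × 3475.472 / 217.219 = 2.58 s.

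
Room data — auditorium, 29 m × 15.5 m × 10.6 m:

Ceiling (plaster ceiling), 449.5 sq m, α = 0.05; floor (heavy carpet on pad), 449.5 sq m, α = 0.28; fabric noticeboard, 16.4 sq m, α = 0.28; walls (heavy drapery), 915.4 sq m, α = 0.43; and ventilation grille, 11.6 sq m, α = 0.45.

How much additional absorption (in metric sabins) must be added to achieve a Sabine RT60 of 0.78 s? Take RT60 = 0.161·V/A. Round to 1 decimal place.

431.7 sabins

A₁ = Σ Sᵢαᵢ = 449.5*0.05 + 449.5*0.28 + 16.4*0.28 + 915.4*0.43 + 11.6*0.45 = 551.769 sabins.
V = 4764.7 m³. Required absorption A₂ = 0.161 × 4764.7 / 0.78 = 983.483 sabins.
Additional absorption ΔA = 983.483 − 551.769 = 431.7 sabins.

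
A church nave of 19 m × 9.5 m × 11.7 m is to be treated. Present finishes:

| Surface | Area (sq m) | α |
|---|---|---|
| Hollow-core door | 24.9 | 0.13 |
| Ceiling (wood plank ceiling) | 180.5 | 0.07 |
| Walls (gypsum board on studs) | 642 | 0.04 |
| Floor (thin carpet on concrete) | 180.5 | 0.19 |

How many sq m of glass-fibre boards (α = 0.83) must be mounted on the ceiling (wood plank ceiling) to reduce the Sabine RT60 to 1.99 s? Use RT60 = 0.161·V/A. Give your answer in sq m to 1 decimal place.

Summing Sᵢαᵢ: 3.237 + 12.635 + 25.680 + 34.295 → A₁ = 75.847 sabins.
V = 2111.85 m³. Target absorption A₂ = 0.161 × 2111.85 / 1.99 = 170.858 sabins.
Absorption to add: 170.858 − 75.847 = 95.011 sabins.
Net gain per sq m: Δα = 0.83 − 0.07 = 0.76.
Area = ΔA/Δα = 95.011/0.76 = 125.0 sq m.

125.0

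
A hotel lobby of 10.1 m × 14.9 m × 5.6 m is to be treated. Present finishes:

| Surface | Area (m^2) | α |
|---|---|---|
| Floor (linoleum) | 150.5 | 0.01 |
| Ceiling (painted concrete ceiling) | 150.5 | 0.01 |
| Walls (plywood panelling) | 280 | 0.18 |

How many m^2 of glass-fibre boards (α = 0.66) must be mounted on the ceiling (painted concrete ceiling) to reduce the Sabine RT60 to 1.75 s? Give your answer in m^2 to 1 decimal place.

Summing Sᵢαᵢ: 1.505 + 1.505 + 50.400 → A₁ = 53.410 sabins.
Required A₂ = 0.161·842.744/1.75 = 77.532 sabins.
Absorption to add: 77.532 − 53.410 = 24.122 sabins.
Each m^2 of panel replacing the ceiling (painted concrete ceiling) adds (0.66 − 0.01) = 0.65 sabins.
Area = ΔA/Δα = 24.122/0.65 = 37.1 m^2.

37.1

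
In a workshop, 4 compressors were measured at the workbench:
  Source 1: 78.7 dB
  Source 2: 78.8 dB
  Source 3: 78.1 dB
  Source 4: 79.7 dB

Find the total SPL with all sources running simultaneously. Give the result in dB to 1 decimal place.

84.9 dB

Σ 10^(Lᵢ/10) = 3.079e+08.
Combined level = 10 log₁₀(3.079e+08) = 84.9 dB.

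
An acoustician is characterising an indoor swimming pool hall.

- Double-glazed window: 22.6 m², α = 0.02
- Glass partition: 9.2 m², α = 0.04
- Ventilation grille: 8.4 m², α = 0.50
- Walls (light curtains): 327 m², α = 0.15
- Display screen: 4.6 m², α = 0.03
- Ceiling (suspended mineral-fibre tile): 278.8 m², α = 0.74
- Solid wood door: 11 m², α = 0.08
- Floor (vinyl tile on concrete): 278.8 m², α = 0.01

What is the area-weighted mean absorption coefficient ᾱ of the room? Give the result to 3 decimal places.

S = Σ Sᵢ = 22.6 + 9.2 + 8.4 + 327 + 4.6 + 278.8 + 11 + 278.8 = 940.4 m².
Σ(Sᵢαᵢ) = 22.6·0.02 + 9.2·0.04 + 8.4·0.50 + 327·0.15 + 4.6·0.03 + 278.8·0.74 + 11·0.08 + 278.8·0.01 = 264.188.
ᾱ = 264.188 / 940.4 = 0.281.

0.281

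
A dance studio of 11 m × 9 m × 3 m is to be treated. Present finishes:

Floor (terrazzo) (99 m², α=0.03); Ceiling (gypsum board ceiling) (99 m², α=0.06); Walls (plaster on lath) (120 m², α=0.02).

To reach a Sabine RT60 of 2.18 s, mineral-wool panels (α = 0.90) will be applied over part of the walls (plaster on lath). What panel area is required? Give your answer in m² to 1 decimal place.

12.1

A₁ = Σ Sᵢαᵢ = 99*0.03 + 99*0.06 + 120*0.02 = 11.310 sabins.
V = 297 m³. Target absorption A₂ = 0.161 × 297 / 2.18 = 21.934 sabins.
ΔA needed = 21.934 − 11.310 = 10.624 sabins.
Net gain per m²: Δα = 0.90 − 0.02 = 0.88.
Panel area = 10.624 / 0.88 = 12.1 m².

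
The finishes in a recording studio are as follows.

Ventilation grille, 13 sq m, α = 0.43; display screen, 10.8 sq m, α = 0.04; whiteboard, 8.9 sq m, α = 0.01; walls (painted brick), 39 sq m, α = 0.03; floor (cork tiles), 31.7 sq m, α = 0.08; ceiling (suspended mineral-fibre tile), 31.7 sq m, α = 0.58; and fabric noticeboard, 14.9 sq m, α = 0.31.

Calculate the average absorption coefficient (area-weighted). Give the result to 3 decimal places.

Total surface area S = 150.0 sq m.
Weighted sum Σ Sα = 32.822.
ᾱ = A/S = 0.219.

0.219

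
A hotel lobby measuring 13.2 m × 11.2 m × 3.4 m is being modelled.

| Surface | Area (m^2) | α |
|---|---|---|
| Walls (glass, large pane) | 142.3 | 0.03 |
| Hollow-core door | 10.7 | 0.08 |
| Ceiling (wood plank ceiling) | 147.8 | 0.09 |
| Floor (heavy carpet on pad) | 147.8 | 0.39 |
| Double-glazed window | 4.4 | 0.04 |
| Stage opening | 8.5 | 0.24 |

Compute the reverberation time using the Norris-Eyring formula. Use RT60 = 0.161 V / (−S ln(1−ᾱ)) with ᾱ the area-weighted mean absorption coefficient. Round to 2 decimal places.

0.94 s

Total surface area S = 142.3 + 10.7 + 147.8 + 147.8 + 4.4 + 8.5 = 461.5 m^2.
Absorption A = 142.3·0.03 + 10.7·0.08 + 147.8·0.09 + 147.8·0.39 + 4.4·0.04 + 8.5·0.24 = 78.285 sabins.
ᾱ = 78.285 / 461.5 = 0.1696.
−S·ln(1−ᾱ) = −461.5 × ln(1 − 0.1696) = 85.769.
V = 13.2 × 11.2 × 3.4 = 502.656 m³.
RT60 = 0.161 × 502.656 / 85.769 = 0.94 s.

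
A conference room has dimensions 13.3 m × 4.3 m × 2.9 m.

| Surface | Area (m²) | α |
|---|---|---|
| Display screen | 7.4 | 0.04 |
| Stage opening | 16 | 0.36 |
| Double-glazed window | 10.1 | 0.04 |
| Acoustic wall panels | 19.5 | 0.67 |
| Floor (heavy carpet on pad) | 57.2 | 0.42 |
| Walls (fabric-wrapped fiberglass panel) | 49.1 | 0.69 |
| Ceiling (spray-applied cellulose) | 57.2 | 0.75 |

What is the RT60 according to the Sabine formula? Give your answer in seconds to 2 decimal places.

0.22 s

Total absorption A = 7.4×0.04 + 16×0.36 + 10.1×0.04 + 19.5×0.67 + 57.2×0.42 + 49.1×0.69 + 57.2×0.75
  = 0.296 + 5.760 + 0.404 + 13.065 + 24.024 + 33.879 + 42.900 = 120.328 m² sabins.
V = 13.3·4.3·2.9 = 165.851 m³.
T = 0.161 V/A = 0.161·165.851/120.328 = 0.22 s.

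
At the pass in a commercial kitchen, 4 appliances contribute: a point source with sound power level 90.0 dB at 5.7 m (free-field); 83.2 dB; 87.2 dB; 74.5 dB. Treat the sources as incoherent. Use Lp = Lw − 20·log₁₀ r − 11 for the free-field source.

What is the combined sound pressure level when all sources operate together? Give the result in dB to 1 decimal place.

Source at 5.7 m: Lp = 90.0 − 20·log₁₀(5.7) − 11 = 63.9 dB.
Sum in the linear (power) domain: Σ 10^(Lᵢ/10) = 10^(63.9/10) + 10^(83.2/10) + 10^(87.2/10) + 10^(74.5/10) = 7.644e+08.
Combined level = 10 log₁₀(7.644e+08) = 88.8 dB.

88.8 dB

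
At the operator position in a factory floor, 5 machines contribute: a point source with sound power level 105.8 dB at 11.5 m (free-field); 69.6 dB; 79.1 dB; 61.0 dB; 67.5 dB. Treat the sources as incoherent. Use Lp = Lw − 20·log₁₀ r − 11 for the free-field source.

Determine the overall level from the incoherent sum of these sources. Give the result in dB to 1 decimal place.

80.8 dB

Source at 11.5 m: Lp = 105.8 − 20·log₁₀(11.5) − 11 = 73.6 dB.
Sum in the linear (power) domain: Σ 10^(Lᵢ/10) = 10^(73.6/10) + 10^(69.6/10) + 10^(79.1/10) + 10^(61.0/10) + 10^(67.5/10) = 1.202e+08.
Back to dB: 10·log₁₀ Σ = 80.8 dB.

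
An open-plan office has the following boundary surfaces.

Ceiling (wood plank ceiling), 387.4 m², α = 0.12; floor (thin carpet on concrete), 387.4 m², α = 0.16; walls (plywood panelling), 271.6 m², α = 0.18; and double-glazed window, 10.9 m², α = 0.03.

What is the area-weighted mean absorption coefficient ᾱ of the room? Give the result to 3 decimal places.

0.149

S = Σ Sᵢ = 387.4 + 387.4 + 271.6 + 10.9 = 1057.3 m².
A = 387.4*0.12 + 387.4*0.16 + 271.6*0.18 + 10.9*0.03 = 157.687 sabins.
ᾱ = A/S = 0.149.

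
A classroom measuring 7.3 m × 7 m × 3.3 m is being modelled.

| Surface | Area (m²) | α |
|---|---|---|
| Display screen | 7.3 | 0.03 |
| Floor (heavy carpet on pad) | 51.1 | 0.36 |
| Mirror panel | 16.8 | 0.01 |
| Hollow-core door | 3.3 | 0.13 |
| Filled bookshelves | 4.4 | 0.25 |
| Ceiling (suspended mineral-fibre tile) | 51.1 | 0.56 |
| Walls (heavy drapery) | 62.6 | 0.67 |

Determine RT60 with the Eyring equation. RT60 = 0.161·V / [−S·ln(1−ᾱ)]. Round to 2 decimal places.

0.22 seconds

S = Σ Sᵢ = 196.6 m².
Absorption A = 7.3·0.03 + 51.1·0.36 + 16.8·0.01 + 3.3·0.13 + 4.4·0.25 + 51.1·0.56 + 62.6·0.67 = 90.870 sabins.
ᾱ = 90.870 / 196.6 = 0.4622.
Eyring denominator: −S ln(1−ᾱ) = 121.945.
V = 7.3 × 7 × 3.3 = 168.63 m³.
T = 0.161·V/[−S·ln(1−ᾱ)] = 0.161·168.63/121.945 = 0.22 s.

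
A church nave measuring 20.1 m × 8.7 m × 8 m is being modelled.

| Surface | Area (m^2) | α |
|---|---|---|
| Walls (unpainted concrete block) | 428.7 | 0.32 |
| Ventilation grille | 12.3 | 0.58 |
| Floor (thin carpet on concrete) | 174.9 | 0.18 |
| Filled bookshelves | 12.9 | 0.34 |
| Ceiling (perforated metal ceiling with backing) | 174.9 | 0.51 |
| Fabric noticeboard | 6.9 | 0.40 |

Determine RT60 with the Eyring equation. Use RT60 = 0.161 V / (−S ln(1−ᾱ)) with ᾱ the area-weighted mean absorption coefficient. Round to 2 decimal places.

Total surface area S = 428.7 + 12.3 + 174.9 + 12.9 + 174.9 + 6.9 = 810.6 m^2.
Σ(Sᵢαᵢ) = 428.7·0.32 + 12.3·0.58 + 174.9·0.18 + 12.9·0.34 + 174.9·0.51 + 6.9·0.40 = 272.145.
Mean coefficient ᾱ = A/S = 0.3357.
−S·ln(1−ᾱ) = −810.6 × ln(1 − 0.3357) = 331.553.
V = 20.1 × 8.7 × 8 = 1398.96 m³.
RT60 = 0.161 × 1398.96 / 331.553 = 0.68 s.

0.68 s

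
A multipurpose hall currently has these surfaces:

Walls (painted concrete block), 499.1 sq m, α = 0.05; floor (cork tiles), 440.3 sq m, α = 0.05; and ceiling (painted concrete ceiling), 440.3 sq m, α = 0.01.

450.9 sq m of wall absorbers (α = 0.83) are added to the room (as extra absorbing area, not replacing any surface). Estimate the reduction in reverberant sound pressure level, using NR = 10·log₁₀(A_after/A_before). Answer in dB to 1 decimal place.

Summing Sᵢαᵢ: 24.955 + 22.015 + 4.403 → A_before = 51.373 sabins.
Added absorption = 450.9 × 0.83 = 374.247 sabins.
New total A_after = 425.620 sabins.
Reduction = 10 log₁₀(A_after/A_before) = 10 log₁₀(8.2849) = 9.2 dB.

9.2 dB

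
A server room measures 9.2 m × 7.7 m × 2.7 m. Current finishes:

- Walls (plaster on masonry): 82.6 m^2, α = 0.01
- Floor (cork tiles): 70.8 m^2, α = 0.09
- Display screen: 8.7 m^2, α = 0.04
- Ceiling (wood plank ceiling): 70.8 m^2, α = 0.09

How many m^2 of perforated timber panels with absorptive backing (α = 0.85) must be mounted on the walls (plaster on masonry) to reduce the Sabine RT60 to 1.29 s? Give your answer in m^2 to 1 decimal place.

A₁ = Σ Sᵢαᵢ = 82.6·0.01 + 70.8·0.09 + 8.7·0.04 + 70.8·0.09 = 13.918 sabins.
Required A₂ = 0.161·191.268/1.29 = 23.871 sabins.
ΔA needed = 23.871 − 13.918 = 9.953 sabins.
Net gain per m^2: Δα = 0.85 − 0.01 = 0.84.
Area = ΔA/Δα = 9.953/0.84 = 11.8 m^2.

11.8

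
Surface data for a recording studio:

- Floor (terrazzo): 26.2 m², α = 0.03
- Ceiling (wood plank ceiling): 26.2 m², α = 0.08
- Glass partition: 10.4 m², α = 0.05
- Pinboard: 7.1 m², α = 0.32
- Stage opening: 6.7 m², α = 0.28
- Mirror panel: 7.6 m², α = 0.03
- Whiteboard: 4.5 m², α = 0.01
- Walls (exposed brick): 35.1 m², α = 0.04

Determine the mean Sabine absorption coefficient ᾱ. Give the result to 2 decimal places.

0.07

S = Σ Sᵢ = 26.2 + 26.2 + 10.4 + 7.1 + 6.7 + 7.6 + 4.5 + 35.1 = 123.8 m².
Σ(Sᵢαᵢ) = 26.2*0.03 + 26.2*0.08 + 10.4*0.05 + 7.1*0.32 + 6.7*0.28 + 7.6*0.03 + 4.5*0.01 + 35.1*0.04 = 9.227.
ᾱ = 9.227 / 123.8 = 0.07.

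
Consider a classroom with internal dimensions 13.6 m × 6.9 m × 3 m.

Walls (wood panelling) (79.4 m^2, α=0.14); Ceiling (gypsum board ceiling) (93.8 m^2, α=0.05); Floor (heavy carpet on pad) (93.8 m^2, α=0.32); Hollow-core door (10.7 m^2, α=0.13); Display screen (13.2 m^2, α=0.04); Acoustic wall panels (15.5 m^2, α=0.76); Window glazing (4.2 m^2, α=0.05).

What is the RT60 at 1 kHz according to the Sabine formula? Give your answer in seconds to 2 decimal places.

0.76 s

Summing Sᵢαᵢ: 11.116 + 4.690 + 30.016 + 1.391 + 0.528 + 11.780 + 0.210 → A = 59.731 sabins.
Volume V = 13.6 × 6.9 × 3 = 281.52 m³.
T = 0.161 V/A = 0.161·281.52/59.731 = 0.76 s.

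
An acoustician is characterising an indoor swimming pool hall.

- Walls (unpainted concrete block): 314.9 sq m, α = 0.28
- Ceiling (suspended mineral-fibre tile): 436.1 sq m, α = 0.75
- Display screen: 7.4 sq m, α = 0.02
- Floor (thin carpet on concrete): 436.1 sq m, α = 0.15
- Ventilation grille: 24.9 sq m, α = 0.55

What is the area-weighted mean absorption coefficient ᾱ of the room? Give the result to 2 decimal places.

Total surface area S = 1219.4 sq m.
Weighted sum Σ Sα = 494.505.
ᾱ = 494.505 / 1219.4 = 0.41.

0.41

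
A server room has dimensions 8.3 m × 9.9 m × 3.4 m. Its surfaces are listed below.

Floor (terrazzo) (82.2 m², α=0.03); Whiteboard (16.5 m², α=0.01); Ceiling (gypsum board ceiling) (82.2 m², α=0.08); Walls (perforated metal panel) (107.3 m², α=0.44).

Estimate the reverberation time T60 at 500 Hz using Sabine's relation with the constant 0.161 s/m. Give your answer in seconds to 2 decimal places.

Total absorption A = 82.2*0.03 + 16.5*0.01 + 82.2*0.08 + 107.3*0.44
  = 2.466 + 0.165 + 6.576 + 47.212 = 56.419 m² sabins.
V = 8.3·9.9·3.4 = 279.378 m³.
RT60 = 0.161 · V / A = 0.161 × 279.378 / 56.419 = 0.80 s.

0.80 seconds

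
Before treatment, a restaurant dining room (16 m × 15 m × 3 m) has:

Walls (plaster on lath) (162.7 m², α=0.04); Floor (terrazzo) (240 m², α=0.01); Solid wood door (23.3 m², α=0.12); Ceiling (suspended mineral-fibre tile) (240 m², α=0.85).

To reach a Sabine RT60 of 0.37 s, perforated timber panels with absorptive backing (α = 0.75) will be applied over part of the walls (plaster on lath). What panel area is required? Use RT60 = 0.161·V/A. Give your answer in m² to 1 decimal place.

137.5

A₁ = Σ Sᵢαᵢ = 162.7*0.04 + 240*0.01 + 23.3*0.12 + 240*0.85 = 215.704 sabins.
V = 720 m³. Target absorption A₂ = 0.161 × 720 / 0.37 = 313.297 sabins.
ΔA needed = 313.297 − 215.704 = 97.593 sabins.
Net gain per m²: Δα = 0.75 − 0.04 = 0.71.
Panel area = 97.593 / 0.71 = 137.5 m².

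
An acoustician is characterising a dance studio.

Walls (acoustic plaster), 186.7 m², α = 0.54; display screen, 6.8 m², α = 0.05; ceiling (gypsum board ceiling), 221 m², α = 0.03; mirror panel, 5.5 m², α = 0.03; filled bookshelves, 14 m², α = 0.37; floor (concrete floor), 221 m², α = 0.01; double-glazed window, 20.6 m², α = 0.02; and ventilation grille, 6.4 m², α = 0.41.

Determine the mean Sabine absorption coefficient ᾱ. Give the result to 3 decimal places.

0.174

Total surface area S = 682.0 m².
Weighted sum Σ Sα = 118.379.
ᾱ = A/S = 0.174.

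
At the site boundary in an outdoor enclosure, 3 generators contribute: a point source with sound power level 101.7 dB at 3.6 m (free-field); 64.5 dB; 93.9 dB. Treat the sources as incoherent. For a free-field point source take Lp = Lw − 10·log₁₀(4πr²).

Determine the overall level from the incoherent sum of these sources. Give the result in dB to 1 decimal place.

Source at 3.6 m: Lp = 101.7 − 10·log₁₀(4π·3.6²) = 101.7 − 10·log₁₀(162.860) = 79.6 dB.
Sum in the linear (power) domain: Σ 10^(Lᵢ/10) = 10^(79.6/10) + 10^(64.5/10) + 10^(93.9/10) = 2.549e+09.
L_total = 10·log₁₀(2.549e+09) = 94.1 dB.

94.1 dB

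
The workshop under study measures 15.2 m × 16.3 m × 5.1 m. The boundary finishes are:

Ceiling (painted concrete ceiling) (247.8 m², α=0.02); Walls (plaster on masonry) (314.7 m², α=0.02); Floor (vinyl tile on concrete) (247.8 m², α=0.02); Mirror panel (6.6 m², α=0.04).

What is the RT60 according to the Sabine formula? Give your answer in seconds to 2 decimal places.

Summing Sᵢαᵢ: 4.956 + 6.294 + 4.956 + 0.264 → A = 16.470 sabins.
V = 15.2·16.3·5.1 = 1263.576 m³.
Sabine: RT60 = 0.161 × 1263.576 / 16.470 = 12.35 s.

12.35 s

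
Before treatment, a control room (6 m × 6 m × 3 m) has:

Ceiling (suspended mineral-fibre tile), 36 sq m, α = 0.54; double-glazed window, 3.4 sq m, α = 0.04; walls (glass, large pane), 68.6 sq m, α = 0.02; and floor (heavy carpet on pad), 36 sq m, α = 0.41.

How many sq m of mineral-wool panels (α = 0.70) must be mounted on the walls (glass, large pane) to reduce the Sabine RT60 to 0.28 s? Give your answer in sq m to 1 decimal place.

A₁ = Σ Sᵢαᵢ = 36·0.54 + 3.4·0.04 + 68.6·0.02 + 36·0.41 = 35.708 sabins.
Required A₂ = 0.161·108/0.28 = 62.100 sabins.
ΔA needed = 62.100 − 35.708 = 26.392 sabins.
Each sq m of panel replacing the walls (glass, large pane) adds (0.70 − 0.02) = 0.68 sabins.
Panel area = 26.392 / 0.68 = 38.8 sq m.

38.8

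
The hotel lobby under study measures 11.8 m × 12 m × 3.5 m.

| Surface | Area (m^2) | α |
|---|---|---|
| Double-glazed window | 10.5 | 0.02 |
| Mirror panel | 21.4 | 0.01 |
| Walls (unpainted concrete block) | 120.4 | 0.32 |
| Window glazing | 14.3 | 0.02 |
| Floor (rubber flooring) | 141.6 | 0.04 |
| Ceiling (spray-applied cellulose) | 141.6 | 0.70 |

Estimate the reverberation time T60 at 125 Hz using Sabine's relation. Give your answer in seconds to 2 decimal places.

Equivalent absorption area: A = 10.5·0.02 + 21.4·0.01 + 120.4·0.32 + 14.3·0.02 + 141.6·0.04 + 141.6·0.70 = 144.022 m^2.
Volume V = 11.8 × 12 × 3.5 = 495.6 m³.
T = 0.161 V/A = 0.161·495.6/144.022 = 0.55 s.

0.55 sec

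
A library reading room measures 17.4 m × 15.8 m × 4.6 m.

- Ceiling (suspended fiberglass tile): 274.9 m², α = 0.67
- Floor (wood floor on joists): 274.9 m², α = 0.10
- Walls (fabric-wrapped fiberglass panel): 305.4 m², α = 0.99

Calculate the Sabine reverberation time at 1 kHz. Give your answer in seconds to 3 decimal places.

Summing Sᵢαᵢ: 184.183 + 27.490 + 302.346 → A = 514.019 sabins.
Volume V = 17.4 × 15.8 × 4.6 = 1264.632 m³.
RT60 = 0.161 · V / A = 0.161 × 1264.632 / 514.019 = 0.396 s.

0.396 seconds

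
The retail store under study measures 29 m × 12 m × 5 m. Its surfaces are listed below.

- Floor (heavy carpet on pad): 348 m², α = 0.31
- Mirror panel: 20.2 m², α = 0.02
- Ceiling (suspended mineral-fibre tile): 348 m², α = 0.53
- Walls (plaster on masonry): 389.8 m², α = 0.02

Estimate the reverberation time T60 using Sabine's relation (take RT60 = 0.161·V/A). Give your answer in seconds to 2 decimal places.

Summing Sᵢαᵢ: 107.880 + 0.404 + 184.440 + 7.796 → A = 300.520 sabins.
Room volume: 1740 m³.
T = 0.161 V/A = 0.161·1740/300.520 = 0.93 s.

0.93 sec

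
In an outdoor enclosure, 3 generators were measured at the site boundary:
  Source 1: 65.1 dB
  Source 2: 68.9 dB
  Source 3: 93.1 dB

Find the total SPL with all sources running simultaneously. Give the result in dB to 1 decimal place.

93.1 dB

Σ 10^(Lᵢ/10) = 2.053e+09.
L_total = 10·log₁₀(2.053e+09) = 93.1 dB.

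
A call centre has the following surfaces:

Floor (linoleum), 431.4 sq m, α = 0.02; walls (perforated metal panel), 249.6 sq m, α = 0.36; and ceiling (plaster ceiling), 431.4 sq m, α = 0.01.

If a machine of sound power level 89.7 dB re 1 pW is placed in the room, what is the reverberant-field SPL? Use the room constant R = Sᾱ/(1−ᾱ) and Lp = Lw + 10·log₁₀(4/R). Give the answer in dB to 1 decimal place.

75.2 dB

Σ(Sᵢαᵢ) = 431.4×0.02 + 249.6×0.36 + 431.4×0.01 = 102.798; total area S = 1112.4 sq m.
ᾱ = 0.0924, so room constant R = A/(1−ᾱ) = 113.264 sq m.
Lp = 89.7 + 10·log₁₀(4/113.264) = 89.7 + (-14.52) = 75.2 dB.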